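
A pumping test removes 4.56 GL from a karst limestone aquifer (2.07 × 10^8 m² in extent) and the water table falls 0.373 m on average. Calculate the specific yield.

Sy ≈ 0.059

ΔV = 4.56 GL = 4.56 × 10^6 m³
Sy = ΔV / (A × Δh) = 4.56 × 10^6 m³ / (2.07 × 10^8 m² × 0.373 m) = 0.05906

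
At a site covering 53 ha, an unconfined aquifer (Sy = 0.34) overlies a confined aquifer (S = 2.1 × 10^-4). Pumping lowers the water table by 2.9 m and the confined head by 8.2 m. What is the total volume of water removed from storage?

ΔV ≈ 5.23 × 10^5 m³

A = 53 ha = 5.3 × 10^5 m²
Unconfined: ΔV_u = Sy × A × Δh_u = 0.34 × 5.3 × 10^5 × 2.9 = 5.226 × 10^5 m³
Confined: ΔV_c = S × A × Δh_c = 2.1 × 10^-4 × 5.3 × 10^5 × 8.2 = 912.7 m³
Total ΔV = 5.226 × 10^5 + 912.7 = 5.235 × 10^5 m³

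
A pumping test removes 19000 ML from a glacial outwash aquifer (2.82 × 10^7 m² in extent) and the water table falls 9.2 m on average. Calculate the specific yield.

Sy ≈ 0.073

ΔV = 19000 ML = 1.9 × 10^7 m³
Sy = ΔV / (A × Δh) = 1.9 × 10^7 m³ / (2.82 × 10^7 m² × 9.2 m) = 0.07323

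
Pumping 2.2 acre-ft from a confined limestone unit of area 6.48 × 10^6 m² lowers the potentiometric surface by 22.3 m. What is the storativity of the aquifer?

S ≈ 1.9 × 10^-5

ΔV = 2.2 acre-ft = 2714 m³
S = ΔV / (A × Δh) = 2714 m³ / (6.48 × 10^6 m² × 22.3 m) = 1.878 × 10^-5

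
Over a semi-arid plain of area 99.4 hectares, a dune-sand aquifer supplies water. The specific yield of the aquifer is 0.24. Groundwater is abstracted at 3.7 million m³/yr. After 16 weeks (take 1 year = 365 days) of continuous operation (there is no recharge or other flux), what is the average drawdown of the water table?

Δh ≈ 4.76 m

A = 99.4 hectares = 9.94 × 10^5 m²
Q = 3.7 million m³/yr = 10140 m³/d
t = 16 weeks = 112 d
ΔV = Q × t = 10140 m³/d × 112 d = 1.135 × 10^6 m³
Δh = ΔV / (Sy × A) = 1.135 × 10^6 / (0.24 × 9.94 × 10^5) = 4.759 m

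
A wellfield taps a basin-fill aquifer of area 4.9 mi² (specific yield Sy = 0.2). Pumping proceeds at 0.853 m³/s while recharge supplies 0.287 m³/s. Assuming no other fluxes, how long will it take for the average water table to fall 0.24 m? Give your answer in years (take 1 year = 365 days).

t ≈ 0.0341 years

A = 4.9 mi² = 1.269 × 10^7 m²
ΔV = Sy × A × Δh = 0.2 × 1.269 × 10^7 × 0.24 = 6.092 × 10^5 m³
Net withdrawal = 0.853 − 0.287 = 0.566 m³/s = 48900 m³/d
t = ΔV / Q = 6.092 × 10^5 m³ / 48900 m³/d = 12.46 d
t = 12.46 d ≈ 0.03413 years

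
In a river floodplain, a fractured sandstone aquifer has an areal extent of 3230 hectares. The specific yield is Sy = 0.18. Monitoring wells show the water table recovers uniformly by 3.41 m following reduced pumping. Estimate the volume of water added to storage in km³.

ΔV ≈ 0.0198 km³

A = 3230 hectares = 3.23 × 10^7 m²
ΔV = Sy × A × Δh = 0.18 × 3.23 × 10^7 m² × 3.41 m = 1.983 × 10^7 m³
ΔV = 1.983 × 10^7 m³ = 0.01983 km³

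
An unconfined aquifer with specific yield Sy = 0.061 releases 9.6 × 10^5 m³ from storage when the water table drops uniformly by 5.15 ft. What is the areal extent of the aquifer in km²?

A ≈ 10 km²

Δh = 5.15 ft = 1.57 m
A = ΔV / (Sy × Δh) = 9.6 × 10^5 / (0.061 × 1.57) = 1.003 × 10^7 m²
A = 1.003 × 10^7 m² = 10.03 km²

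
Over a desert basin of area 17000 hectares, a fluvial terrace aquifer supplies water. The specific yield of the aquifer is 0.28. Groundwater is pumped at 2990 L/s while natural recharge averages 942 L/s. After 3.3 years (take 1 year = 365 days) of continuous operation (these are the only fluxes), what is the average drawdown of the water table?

A = 17000 hectares = 1.7 × 10^8 m²
Net abstraction = 2990 − 942 = 2048 L/s
Q_net = 2048 L/s = 1.769 × 10^5 m³/d
t = 3.3 years = 1204 d
ΔV = Q × t = 1.769 × 10^5 m³/d × 1204 d = 2.131 × 10^8 m³
Δh = ΔV / (Sy × A) = 2.131 × 10^8 / (0.28 × 1.7 × 10^8) = 4.478 m

Δh ≈ 4.48 m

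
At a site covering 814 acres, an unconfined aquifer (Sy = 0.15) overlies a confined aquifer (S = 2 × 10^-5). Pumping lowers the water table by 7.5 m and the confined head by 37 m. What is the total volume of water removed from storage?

ΔV ≈ 3.71 × 10^6 m³

A = 814 acres = 3.294 × 10^6 m²
Unconfined: ΔV_u = Sy × A × Δh_u = 0.15 × 3.294 × 10^6 × 7.5 = 3.706 × 10^6 m³
Confined: ΔV_c = S × A × Δh_c = 2 × 10^-5 × 3.294 × 10^6 × 37 = 2438 m³
Total ΔV = 3.706 × 10^6 + 2438 = 3.708 × 10^6 m³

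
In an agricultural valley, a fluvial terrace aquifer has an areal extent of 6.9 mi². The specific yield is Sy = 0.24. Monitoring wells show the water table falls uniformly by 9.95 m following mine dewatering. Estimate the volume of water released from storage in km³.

A = 6.9 mi² = 1.787 × 10^7 m²
ΔV = Sy × A × Δh = 0.24 × 1.787 × 10^7 m² × 9.95 m = 4.268 × 10^7 m³
ΔV = 4.268 × 10^7 m³ = 0.04268 km³

ΔV ≈ 0.0427 km³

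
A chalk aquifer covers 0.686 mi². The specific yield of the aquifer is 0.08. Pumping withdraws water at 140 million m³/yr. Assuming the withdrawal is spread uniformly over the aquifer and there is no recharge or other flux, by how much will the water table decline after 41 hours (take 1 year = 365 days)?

Δh ≈ 4.61 m

A = 0.686 mi² = 1.777 × 10^6 m²
Q = 140 million m³/yr = 3.836 × 10^5 m³/d
t = 41 hours = 1.708 d
ΔV = Q × t = 3.836 × 10^5 m³/d × 1.708 d = 6.553 × 10^5 m³
Δh = ΔV / (Sy × A) = 6.553 × 10^5 / (0.08 × 1.777 × 10^6) = 4.61 m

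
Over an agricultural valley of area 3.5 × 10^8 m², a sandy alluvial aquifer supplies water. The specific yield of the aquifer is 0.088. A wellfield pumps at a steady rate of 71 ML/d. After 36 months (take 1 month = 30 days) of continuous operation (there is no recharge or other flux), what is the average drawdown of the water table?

Q = 71 ML/d = 71000 m³/d
t = 36 months = 1080 d
ΔV = Q × t = 71000 m³/d × 1080 d = 7.668 × 10^7 m³
Δh = ΔV / (Sy × A) = 7.668 × 10^7 / (0.088 × 3.5 × 10^8) = 2.49 m

Δh ≈ 2.49 m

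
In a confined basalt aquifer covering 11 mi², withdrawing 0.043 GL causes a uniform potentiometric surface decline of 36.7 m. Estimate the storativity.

S ≈ 4.1 × 10^-5

A = 11 mi² = 2.849 × 10^7 m²
ΔV = 0.043 GL = 43000 m³
S = ΔV / (A × Δh) = 43000 m³ / (2.849 × 10^7 m² × 36.7 m) = 4.113 × 10^-5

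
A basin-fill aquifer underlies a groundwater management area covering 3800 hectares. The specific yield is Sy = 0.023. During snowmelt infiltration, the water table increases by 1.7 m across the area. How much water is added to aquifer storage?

ΔV ≈ 1.49 × 10^6 m³

A = 3800 hectares = 3.8 × 10^7 m²
ΔV = Sy × A × Δh = 0.023 × 3.8 × 10^7 m² × 1.7 m = 1.486 × 10^6 m³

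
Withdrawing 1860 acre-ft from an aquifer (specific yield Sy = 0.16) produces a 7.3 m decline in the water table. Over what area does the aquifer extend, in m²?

ΔV = 1860 acre-ft = 2.294 × 10^6 m³
A = ΔV / (Sy × Δh) = 2.294 × 10^6 / (0.16 × 7.3) = 1.964 × 10^6 m²

A ≈ 1.96 × 10^6 m²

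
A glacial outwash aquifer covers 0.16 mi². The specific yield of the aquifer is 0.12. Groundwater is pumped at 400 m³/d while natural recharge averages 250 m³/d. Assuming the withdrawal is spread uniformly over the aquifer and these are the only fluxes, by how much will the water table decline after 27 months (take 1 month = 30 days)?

Δh ≈ 2.44 m

A = 0.16 mi² = 4.144 × 10^5 m²
Net abstraction = 400 − 250 = 150 m³/d
t = 27 months = 810 d
ΔV = Q × t = 150 m³/d × 810 d = 1.215 × 10^5 m³
Δh = ΔV / (Sy × A) = 1.215 × 10^5 / (0.12 × 4.144 × 10^5) = 2.443 m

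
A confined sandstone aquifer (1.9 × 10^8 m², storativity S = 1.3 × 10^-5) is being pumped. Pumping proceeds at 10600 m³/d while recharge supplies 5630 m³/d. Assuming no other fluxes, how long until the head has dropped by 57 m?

ΔV = S × A × Δh = 1.3 × 10^-5 × 1.9 × 10^8 × 57 = 1.408 × 10^5 m³
Net withdrawal = 10600 − 5630 = 4970 m³/d
t = ΔV / Q = 1.408 × 10^5 m³ / 4970 m³/d = 28.33 d

t ≈ 28.3 days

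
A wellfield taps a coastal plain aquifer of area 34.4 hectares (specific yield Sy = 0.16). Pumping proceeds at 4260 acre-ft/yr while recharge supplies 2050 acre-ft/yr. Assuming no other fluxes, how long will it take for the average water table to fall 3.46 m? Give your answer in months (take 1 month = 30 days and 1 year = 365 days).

A = 34.4 hectares = 3.44 × 10^5 m²
ΔV = Sy × A × Δh = 0.16 × 3.44 × 10^5 × 3.46 = 1.904 × 10^5 m³
Net withdrawal = 4260 − 2050 = 2210 acre-ft/yr = 7468 m³/d
t = ΔV / Q = 1.904 × 10^5 m³ / 7468 m³/d = 25.5 d
t = 25.5 d ≈ 0.85 months

t ≈ 0.85 months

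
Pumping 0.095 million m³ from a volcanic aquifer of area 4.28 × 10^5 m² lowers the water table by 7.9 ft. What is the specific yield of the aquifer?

Sy ≈ 0.092

Δh = 7.9 ft = 2.408 m
ΔV = 0.095 million m³ = 95000 m³
Sy = ΔV / (A × Δh) = 95000 m³ / (4.28 × 10^5 m² × 2.408 m) = 0.09218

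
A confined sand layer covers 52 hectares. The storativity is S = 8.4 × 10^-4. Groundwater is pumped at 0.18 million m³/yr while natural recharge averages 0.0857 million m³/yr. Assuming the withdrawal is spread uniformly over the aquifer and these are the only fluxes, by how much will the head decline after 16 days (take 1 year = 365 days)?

Δh ≈ 9.46 m

A = 52 hectares = 5.2 × 10^5 m²
Net abstraction = 0.18 − 0.0857 = 0.0943 million m³/yr
Q_net = 0.0943 million m³/yr = 258.4 m³/d
ΔV = Q × t = 258.4 m³/d × 16 d = 4134 m³
Δh = ΔV / (S × A) = 4134 / (8.4 × 10^-4 × 5.2 × 10^5) = 9.464 m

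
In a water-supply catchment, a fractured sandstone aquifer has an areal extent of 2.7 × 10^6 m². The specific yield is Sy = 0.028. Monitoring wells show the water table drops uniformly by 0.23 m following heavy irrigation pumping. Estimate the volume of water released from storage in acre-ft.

ΔV ≈ 14.1 acre-ft

ΔV = Sy × A × Δh = 0.028 × 2.7 × 10^6 m² × 0.23 m = 17390 m³
ΔV = 17390 m³ = 14.1 acre-ft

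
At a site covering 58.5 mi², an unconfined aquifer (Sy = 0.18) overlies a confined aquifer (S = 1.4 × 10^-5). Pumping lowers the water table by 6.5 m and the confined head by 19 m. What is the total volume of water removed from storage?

A = 58.5 mi² = 1.515 × 10^8 m²
Unconfined: ΔV_u = Sy × A × Δh_u = 0.18 × 1.515 × 10^8 × 6.5 = 1.773 × 10^8 m³
Confined: ΔV_c = S × A × Δh_c = 1.4 × 10^-5 × 1.515 × 10^8 × 19 = 40300 m³
Total ΔV = 1.773 × 10^8 + 40300 = 1.773 × 10^8 m³

ΔV ≈ 1.77 × 10^8 m³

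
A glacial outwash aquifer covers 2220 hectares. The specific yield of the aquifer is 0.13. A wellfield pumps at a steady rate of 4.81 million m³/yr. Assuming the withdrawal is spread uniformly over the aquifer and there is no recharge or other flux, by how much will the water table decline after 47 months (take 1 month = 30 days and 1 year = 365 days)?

Δh ≈ 6.44 m

A = 2220 hectares = 2.22 × 10^7 m²
Q = 4.81 million m³/yr = 13180 m³/d
t = 47 months = 1410 d
ΔV = Q × t = 13180 m³/d × 1410 d = 1.858 × 10^7 m³
Δh = ΔV / (Sy × A) = 1.858 × 10^7 / (0.13 × 2.22 × 10^7) = 6.438 m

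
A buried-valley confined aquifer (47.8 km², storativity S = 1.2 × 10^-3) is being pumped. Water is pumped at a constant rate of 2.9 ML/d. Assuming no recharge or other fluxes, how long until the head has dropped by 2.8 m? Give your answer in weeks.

A = 47.8 km² = 4.78 × 10^7 m²
ΔV = S × A × Δh = 0.0012 × 4.78 × 10^7 × 2.8 = 1.606 × 10^5 m³
Q = 2.9 ML/d = 2900 m³/d
t = ΔV / Q = 1.606 × 10^5 m³ / 2900 m³/d = 55.38 d
t = 55.38 d ≈ 7.912 weeks

t ≈ 7.91 weeks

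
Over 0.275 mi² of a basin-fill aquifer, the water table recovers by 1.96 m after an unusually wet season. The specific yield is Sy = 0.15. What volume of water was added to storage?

A = 0.275 mi² = 7.122 × 10^5 m²
ΔV = Sy × A × Δh = 0.15 × 7.122 × 10^5 m² × 1.96 m = 2.094 × 10^5 m³

ΔV ≈ 2.09 × 10^5 m³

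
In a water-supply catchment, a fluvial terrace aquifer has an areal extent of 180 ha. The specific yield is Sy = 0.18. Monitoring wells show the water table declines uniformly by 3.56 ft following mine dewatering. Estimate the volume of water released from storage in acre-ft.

A = 180 ha = 1.8 × 10^6 m²
Δh = 3.56 ft = 1.085 m
ΔV = Sy × A × Δh = 0.18 × 1.8 × 10^6 m² × 1.085 m = 3.516 × 10^5 m³
ΔV = 3.516 × 10^5 m³ = 285 acre-ft

ΔV ≈ 285 acre-ft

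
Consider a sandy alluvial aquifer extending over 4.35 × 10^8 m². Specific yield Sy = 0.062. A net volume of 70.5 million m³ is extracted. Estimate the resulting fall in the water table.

Δh ≈ 2.61 m

ΔV = 70.5 million m³ = 7.05 × 10^7 m³
Δh = ΔV / (Sy × A) = 7.05 × 10^7 m³ / (0.062 × 4.35 × 10^8 m²) = 2.614 m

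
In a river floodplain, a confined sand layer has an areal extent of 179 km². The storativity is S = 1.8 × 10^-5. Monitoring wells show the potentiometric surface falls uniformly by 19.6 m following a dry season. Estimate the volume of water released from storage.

ΔV ≈ 63200 m³

A = 179 km² = 1.79 × 10^8 m²
ΔV = S × A × Δh = 1.8 × 10^-5 × 1.79 × 10^8 m² × 19.6 m = 63150 m³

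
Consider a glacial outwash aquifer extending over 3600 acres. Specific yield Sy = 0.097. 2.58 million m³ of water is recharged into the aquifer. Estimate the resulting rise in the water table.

A = 3600 acres = 1.457 × 10^7 m²
ΔV = 2.58 million m³ = 2.58 × 10^6 m³
Δh = ΔV / (Sy × A) = 2.58 × 10^6 m³ / (0.097 × 1.457 × 10^7 m²) = 1.826 m

Δh ≈ 1.83 m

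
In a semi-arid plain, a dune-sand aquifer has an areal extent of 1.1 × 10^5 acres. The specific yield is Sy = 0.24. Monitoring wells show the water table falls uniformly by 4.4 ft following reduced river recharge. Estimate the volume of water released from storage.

A = 1.1 × 10^5 acres = 4.452 × 10^8 m²
Δh = 4.4 ft = 1.341 m
ΔV = Sy × A × Δh = 0.24 × 4.452 × 10^8 m² × 1.341 m = 1.433 × 10^8 m³

ΔV ≈ 1.43 × 10^8 m³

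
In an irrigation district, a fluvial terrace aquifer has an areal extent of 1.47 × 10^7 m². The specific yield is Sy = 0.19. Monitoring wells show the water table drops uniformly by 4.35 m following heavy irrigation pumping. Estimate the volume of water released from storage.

ΔV = Sy × A × Δh = 0.19 × 1.47 × 10^7 m² × 4.35 m = 1.215 × 10^7 m³

ΔV ≈ 1.21 × 10^7 m³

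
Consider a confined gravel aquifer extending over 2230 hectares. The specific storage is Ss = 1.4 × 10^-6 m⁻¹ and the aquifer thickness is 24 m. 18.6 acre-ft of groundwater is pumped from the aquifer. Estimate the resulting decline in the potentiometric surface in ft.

Δh ≈ 100 ft

S = Ss × b = 1.4 × 10^-6 m⁻¹ × 24 m = 3.36 × 10^-5
A = 2230 hectares = 2.23 × 10^7 m²
ΔV = 18.6 acre-ft = 22940 m³
Δh = ΔV / (S × A) = 22940 m³ / (3.36 × 10^-5 × 2.23 × 10^7 m²) = 30.62 m
Δh = 30.62 m = 100.5 ft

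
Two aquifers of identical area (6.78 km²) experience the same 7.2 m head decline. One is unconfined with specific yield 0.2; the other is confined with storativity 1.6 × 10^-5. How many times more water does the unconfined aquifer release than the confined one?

ΔV_u / ΔV_c ≈ 12500

A = 6.78 km² = 6.78 × 10^6 m²
Unconfined: ΔV_u = Sy × A × Δh = 0.2 × 6.78 × 10^6 × 7.2 = 9.763 × 10^6 m³
Confined: ΔV_c = S × A × Δh = 1.6 × 10^-5 × 6.78 × 10^6 × 7.2 = 781.1 m³
Ratio = ΔV_u / ΔV_c = Sy / S = 0.2 / 1.6 × 10^-5 = 12500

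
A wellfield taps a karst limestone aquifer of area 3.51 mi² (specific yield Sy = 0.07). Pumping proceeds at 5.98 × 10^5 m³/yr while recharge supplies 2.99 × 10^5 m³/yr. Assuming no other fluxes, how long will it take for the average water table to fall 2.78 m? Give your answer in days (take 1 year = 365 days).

t ≈ 2160 days

A = 3.51 mi² = 9.091 × 10^6 m²
ΔV = Sy × A × Δh = 0.07 × 9.091 × 10^6 × 2.78 = 1.769 × 10^6 m³
Net withdrawal = 5.98 × 10^5 − 2.99 × 10^5 = 2.99 × 10^5 m³/yr = 819.2 m³/d
t = ΔV / Q = 1.769 × 10^6 m³ / 819.2 m³/d = 2160 d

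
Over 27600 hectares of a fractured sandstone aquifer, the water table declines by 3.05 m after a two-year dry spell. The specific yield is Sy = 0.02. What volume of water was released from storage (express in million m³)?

ΔV ≈ 16.8 million m³

A = 27600 hectares = 2.76 × 10^8 m²
ΔV = Sy × A × Δh = 0.02 × 2.76 × 10^8 m² × 3.05 m = 1.684 × 10^7 m³
ΔV = 1.684 × 10^7 m³ = 16.84 million m³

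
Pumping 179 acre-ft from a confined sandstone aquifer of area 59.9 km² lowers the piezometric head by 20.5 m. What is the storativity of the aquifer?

S ≈ 1.8 × 10^-4

A = 59.9 km² = 5.99 × 10^7 m²
ΔV = 179 acre-ft = 2.208 × 10^5 m³
S = ΔV / (A × Δh) = 2.208 × 10^5 m³ / (5.99 × 10^7 m² × 20.5 m) = 1.798 × 10^-4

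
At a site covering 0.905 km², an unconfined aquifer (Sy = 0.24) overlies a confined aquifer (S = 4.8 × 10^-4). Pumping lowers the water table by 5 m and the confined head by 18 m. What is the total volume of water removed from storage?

ΔV ≈ 1.09 × 10^6 m³

A = 0.905 km² = 9.05 × 10^5 m²
Unconfined: ΔV_u = Sy × A × Δh_u = 0.24 × 9.05 × 10^5 × 5 = 1.086 × 10^6 m³
Confined: ΔV_c = S × A × Δh_c = 4.8 × 10^-4 × 9.05 × 10^5 × 18 = 7819 m³
Total ΔV = 1.086 × 10^6 + 7819 = 1.094 × 10^6 m³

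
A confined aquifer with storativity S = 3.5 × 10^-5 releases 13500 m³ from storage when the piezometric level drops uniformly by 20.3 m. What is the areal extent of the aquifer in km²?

A ≈ 19 km²

A = ΔV / (S × Δh) = 13500 / (3.5 × 10^-5 × 20.3) = 1.9 × 10^7 m²
A = 1.9 × 10^7 m² = 19 km²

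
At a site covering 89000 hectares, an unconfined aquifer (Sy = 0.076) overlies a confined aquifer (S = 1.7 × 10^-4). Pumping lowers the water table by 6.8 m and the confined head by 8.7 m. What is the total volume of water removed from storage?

A = 89000 hectares = 8.9 × 10^8 m²
Unconfined: ΔV_u = Sy × A × Δh_u = 0.076 × 8.9 × 10^8 × 6.8 = 4.6 × 10^8 m³
Confined: ΔV_c = S × A × Δh_c = 1.7 × 10^-4 × 8.9 × 10^8 × 8.7 = 1.316 × 10^6 m³
Total ΔV = 4.6 × 10^8 + 1.316 × 10^6 = 4.613 × 10^8 m³

ΔV ≈ 4.61 × 10^8 m³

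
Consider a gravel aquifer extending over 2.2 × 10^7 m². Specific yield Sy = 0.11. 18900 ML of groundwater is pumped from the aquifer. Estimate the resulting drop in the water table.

ΔV = 18900 ML = 1.89 × 10^7 m³
Δh = ΔV / (Sy × A) = 1.89 × 10^7 m³ / (0.11 × 2.2 × 10^7 m²) = 7.81 m

Δh ≈ 7.81 m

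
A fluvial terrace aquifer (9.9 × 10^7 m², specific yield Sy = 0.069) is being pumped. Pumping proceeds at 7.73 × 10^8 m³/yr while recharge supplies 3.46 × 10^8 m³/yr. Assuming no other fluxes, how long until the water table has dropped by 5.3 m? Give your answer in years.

t ≈ 0.0848 years

ΔV = Sy × A × Δh = 0.069 × 9.9 × 10^7 × 5.3 = 3.62 × 10^7 m³
Net withdrawal = 7.73 × 10^8 − 3.46 × 10^8 = 4.27 × 10^8 m³/yr = 1.17 × 10^6 m³/d
t = ΔV / Q = 3.62 × 10^7 m³ / 1.17 × 10^6 m³/d = 30.95 d
t = 30.95 d ≈ 0.08479 years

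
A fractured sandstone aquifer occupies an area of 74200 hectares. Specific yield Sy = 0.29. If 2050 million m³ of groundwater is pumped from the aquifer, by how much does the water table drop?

Δh ≈ 9.53 m

A = 74200 hectares = 7.42 × 10^8 m²
ΔV = 2050 million m³ = 2.05 × 10^9 m³
Δh = ΔV / (Sy × A) = 2.05 × 10^9 m³ / (0.29 × 7.42 × 10^8 m²) = 9.527 m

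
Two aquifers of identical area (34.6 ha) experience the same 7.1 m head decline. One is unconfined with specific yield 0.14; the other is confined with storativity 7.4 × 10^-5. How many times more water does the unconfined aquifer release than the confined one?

A = 34.6 ha = 3.46 × 10^5 m²
Unconfined: ΔV_u = Sy × A × Δh = 0.14 × 3.46 × 10^5 × 7.1 = 3.439 × 10^5 m³
Confined: ΔV_c = S × A × Δh = 7.4 × 10^-5 × 3.46 × 10^5 × 7.1 = 181.8 m³
Ratio = ΔV_u / ΔV_c = Sy / S = 0.14 / 7.4 × 10^-5 = 1892

ΔV_u / ΔV_c ≈ 1890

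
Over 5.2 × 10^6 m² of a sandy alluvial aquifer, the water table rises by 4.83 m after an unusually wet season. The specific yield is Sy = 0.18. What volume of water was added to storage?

ΔV = Sy × A × Δh = 0.18 × 5.2 × 10^6 m² × 4.83 m = 4.521 × 10^6 m³

ΔV ≈ 4.52 × 10^6 m³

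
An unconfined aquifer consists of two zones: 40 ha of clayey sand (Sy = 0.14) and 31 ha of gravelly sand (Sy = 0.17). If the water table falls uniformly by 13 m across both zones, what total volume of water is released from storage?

ΔV ≈ 1.41 × 10^6 m³

A₁ = 40 ha = 4 × 10^5 m²; A₂ = 31 ha = 3.1 × 10^5 m²
ΔV₁ = 0.14 × 4 × 10^5 × 13 = 7.28 × 10^5 m³
ΔV₂ = 0.17 × 3.1 × 10^5 × 13 = 6.851 × 10^5 m³
ΔV = ΔV₁ + ΔV₂ = 1.413 × 10^6 m³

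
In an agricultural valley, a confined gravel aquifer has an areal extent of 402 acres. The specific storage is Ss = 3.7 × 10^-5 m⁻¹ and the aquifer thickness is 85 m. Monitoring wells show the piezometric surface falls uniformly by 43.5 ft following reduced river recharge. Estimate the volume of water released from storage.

S = Ss × b = 3.7 × 10^-5 m⁻¹ × 85 m = 3.145 × 10^-3
A = 402 acres = 1.627 × 10^6 m²
Δh = 43.5 ft = 13.26 m
ΔV = S × A × Δh = 0.003145 × 1.627 × 10^6 m² × 13.26 m = 67840 m³

ΔV ≈ 67800 m³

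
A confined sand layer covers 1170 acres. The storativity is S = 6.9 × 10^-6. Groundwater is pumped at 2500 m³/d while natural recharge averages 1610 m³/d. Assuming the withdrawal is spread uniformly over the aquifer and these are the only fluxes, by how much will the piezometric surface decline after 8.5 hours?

Δh ≈ 9.65 m

A = 1170 acres = 4.735 × 10^6 m²
Net abstraction = 2500 − 1610 = 890 m³/d
t = 8.5 hours = 0.3542 d
ΔV = Q × t = 890 m³/d × 0.3542 d = 315.2 m³
Δh = ΔV / (S × A) = 315.2 / (6.9 × 10^-6 × 4.735 × 10^6) = 9.648 m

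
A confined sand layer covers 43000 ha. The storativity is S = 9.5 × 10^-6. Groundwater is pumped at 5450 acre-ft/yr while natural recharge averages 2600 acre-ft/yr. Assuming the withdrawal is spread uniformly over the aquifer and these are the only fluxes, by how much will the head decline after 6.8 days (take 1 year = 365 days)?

Δh ≈ 16 m

A = 43000 ha = 4.3 × 10^8 m²
Net abstraction = 5450 − 2600 = 2850 acre-ft/yr
Q_net = 2850 acre-ft/yr = 9631 m³/d
ΔV = Q × t = 9631 m³/d × 6.8 d = 65490 m³
Δh = ΔV / (S × A) = 65490 / (9.5 × 10^-6 × 4.3 × 10^8) = 16.03 m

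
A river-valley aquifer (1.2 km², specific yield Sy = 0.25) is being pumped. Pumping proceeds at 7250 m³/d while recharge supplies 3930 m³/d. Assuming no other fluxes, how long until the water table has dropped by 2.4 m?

A = 1.2 km² = 1.2 × 10^6 m²
ΔV = Sy × A × Δh = 0.25 × 1.2 × 10^6 × 2.4 = 7.2 × 10^5 m³
Net withdrawal = 7250 − 3930 = 3320 m³/d
t = ΔV / Q = 7.2 × 10^5 m³ / 3320 m³/d = 216.9 d

t ≈ 217 days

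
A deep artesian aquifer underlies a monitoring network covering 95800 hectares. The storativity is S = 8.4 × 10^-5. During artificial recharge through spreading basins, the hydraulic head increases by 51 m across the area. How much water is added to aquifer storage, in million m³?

ΔV ≈ 4.1 million m³

A = 95800 hectares = 9.58 × 10^8 m²
ΔV = S × A × Δh = 8.4 × 10^-5 × 9.58 × 10^8 m² × 51 m = 4.104 × 10^6 m³
ΔV = 4.104 × 10^6 m³ = 4.104 million m³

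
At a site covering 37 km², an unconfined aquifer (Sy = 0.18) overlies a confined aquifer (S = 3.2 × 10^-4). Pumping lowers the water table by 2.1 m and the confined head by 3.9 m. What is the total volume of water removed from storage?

A = 37 km² = 3.7 × 10^7 m²
Unconfined: ΔV_u = Sy × A × Δh_u = 0.18 × 3.7 × 10^7 × 2.1 = 1.399 × 10^7 m³
Confined: ΔV_c = S × A × Δh_c = 3.2 × 10^-4 × 3.7 × 10^7 × 3.9 = 46180 m³
Total ΔV = 1.399 × 10^7 + 46180 = 1.403 × 10^7 m³

ΔV ≈ 1.4 × 10^7 m³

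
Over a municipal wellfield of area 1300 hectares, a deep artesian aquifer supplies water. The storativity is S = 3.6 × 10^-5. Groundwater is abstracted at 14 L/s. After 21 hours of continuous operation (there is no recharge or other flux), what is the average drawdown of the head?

A = 1300 hectares = 1.3 × 10^7 m²
Q = 14 L/s = 1210 m³/d
t = 21 hours = 0.875 d
ΔV = Q × t = 1210 m³/d × 0.875 d = 1058 m³
Δh = ΔV / (S × A) = 1058 / (3.6 × 10^-5 × 1.3 × 10^7) = 2.262 m

Δh ≈ 2.26 m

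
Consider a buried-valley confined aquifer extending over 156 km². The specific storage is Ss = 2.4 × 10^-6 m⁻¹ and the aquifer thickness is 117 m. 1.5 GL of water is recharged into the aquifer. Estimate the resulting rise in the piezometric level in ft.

Δh ≈ 112 ft

S = Ss × b = 2.4 × 10^-6 m⁻¹ × 117 m = 2.808 × 10^-4
A = 156 km² = 1.56 × 10^8 m²
ΔV = 1.5 GL = 1.5 × 10^6 m³
Δh = ΔV / (S × A) = 1.5 × 10^6 m³ / (2.808 × 10^-4 × 1.56 × 10^8 m²) = 34.24 m
Δh = 34.24 m = 112.3 ft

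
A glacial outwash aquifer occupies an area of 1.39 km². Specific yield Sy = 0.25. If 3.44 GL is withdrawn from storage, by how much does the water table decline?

Δh ≈ 9.9 m

A = 1.39 km² = 1.39 × 10^6 m²
ΔV = 3.44 GL = 3.44 × 10^6 m³
Δh = ΔV / (Sy × A) = 3.44 × 10^6 m³ / (0.25 × 1.39 × 10^6 m²) = 9.899 m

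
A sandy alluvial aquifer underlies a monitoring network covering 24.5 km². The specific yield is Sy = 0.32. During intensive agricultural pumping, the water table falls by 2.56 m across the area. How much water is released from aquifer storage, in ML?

ΔV ≈ 20100 ML

A = 24.5 km² = 2.45 × 10^7 m²
ΔV = Sy × A × Δh = 0.32 × 2.45 × 10^7 m² × 2.56 m = 2.007 × 10^7 m³
ΔV = 2.007 × 10^7 m³ = 20070 ML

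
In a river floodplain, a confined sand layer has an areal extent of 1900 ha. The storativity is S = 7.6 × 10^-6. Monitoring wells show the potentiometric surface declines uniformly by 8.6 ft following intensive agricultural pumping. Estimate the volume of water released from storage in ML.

ΔV ≈ 0.379 ML

A = 1900 ha = 1.9 × 10^7 m²
Δh = 8.6 ft = 2.621 m
ΔV = S × A × Δh = 7.6 × 10^-6 × 1.9 × 10^7 m² × 2.621 m = 378.5 m³
ΔV = 378.5 m³ = 0.3785 ML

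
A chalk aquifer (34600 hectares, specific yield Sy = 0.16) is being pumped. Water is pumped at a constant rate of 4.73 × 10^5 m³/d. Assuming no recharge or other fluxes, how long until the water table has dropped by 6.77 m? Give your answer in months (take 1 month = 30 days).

t ≈ 26.4 months

A = 34600 hectares = 3.46 × 10^8 m²
ΔV = Sy × A × Δh = 0.16 × 3.46 × 10^8 × 6.77 = 3.748 × 10^8 m³
t = ΔV / Q = 3.748 × 10^8 m³ / 4.73 × 10^5 m³/d = 792.4 d
t = 792.4 d ≈ 26.41 months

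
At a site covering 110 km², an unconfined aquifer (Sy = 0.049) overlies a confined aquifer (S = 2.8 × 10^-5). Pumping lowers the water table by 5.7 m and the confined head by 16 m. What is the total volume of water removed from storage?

ΔV ≈ 3.08 × 10^7 m³

A = 110 km² = 1.1 × 10^8 m²
Unconfined: ΔV_u = Sy × A × Δh_u = 0.049 × 1.1 × 10^8 × 5.7 = 3.072 × 10^7 m³
Confined: ΔV_c = S × A × Δh_c = 2.8 × 10^-5 × 1.1 × 10^8 × 16 = 49280 m³
Total ΔV = 3.072 × 10^7 + 49280 = 3.077 × 10^7 m³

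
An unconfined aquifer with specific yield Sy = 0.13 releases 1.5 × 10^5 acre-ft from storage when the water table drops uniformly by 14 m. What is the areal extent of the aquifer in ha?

ΔV = 1.5 × 10^5 acre-ft = 1.85 × 10^8 m³
A = ΔV / (Sy × Δh) = 1.85 × 10^8 / (0.13 × 14) = 1.017 × 10^8 m²
A = 1.017 × 10^8 m² = 10170 ha

A ≈ 10200 ha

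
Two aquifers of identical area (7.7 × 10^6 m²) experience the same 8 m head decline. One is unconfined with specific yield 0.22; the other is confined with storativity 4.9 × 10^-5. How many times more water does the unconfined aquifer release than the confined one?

ΔV_u / ΔV_c ≈ 4490

Unconfined: ΔV_u = Sy × A × Δh = 0.22 × 7.7 × 10^6 × 8 = 1.355 × 10^7 m³
Confined: ΔV_c = S × A × Δh = 4.9 × 10^-5 × 7.7 × 10^6 × 8 = 3018 m³
Ratio = ΔV_u / ΔV_c = Sy / S = 0.22 / 4.9 × 10^-5 = 4490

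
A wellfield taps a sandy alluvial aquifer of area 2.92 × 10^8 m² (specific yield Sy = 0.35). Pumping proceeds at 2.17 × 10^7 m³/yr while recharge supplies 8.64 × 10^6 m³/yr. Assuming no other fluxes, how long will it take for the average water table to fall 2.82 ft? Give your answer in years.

Δh = 2.82 ft = 0.8595 m
ΔV = Sy × A × Δh = 0.35 × 2.92 × 10^8 × 0.8595 = 8.784 × 10^7 m³
Net withdrawal = 2.17 × 10^7 − 8.64 × 10^6 = 1.306 × 10^7 m³/yr = 35780 m³/d
t = ΔV / Q = 8.784 × 10^7 m³ / 35780 m³/d = 2455 d
t = 2455 d ≈ 6.726 years

t ≈ 6.73 years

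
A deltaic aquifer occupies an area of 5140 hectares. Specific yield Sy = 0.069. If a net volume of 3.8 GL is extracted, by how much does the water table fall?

Δh ≈ 1.07 m

A = 5140 hectares = 5.14 × 10^7 m²
ΔV = 3.8 GL = 3.8 × 10^6 m³
Δh = ΔV / (Sy × A) = 3.8 × 10^6 m³ / (0.069 × 5.14 × 10^7 m²) = 1.071 m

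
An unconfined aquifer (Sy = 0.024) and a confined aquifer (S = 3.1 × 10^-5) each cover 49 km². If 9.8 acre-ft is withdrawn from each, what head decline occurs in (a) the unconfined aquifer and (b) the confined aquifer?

A = 49 km² = 4.9 × 10^7 m²
ΔV = 9.8 acre-ft = 12090 m³
Unconfined: Δh_u = ΔV/(Sy·A) = 12090/(0.024 × 4.9 × 10^7) = 0.01028 m
Confined: Δh_c = ΔV/(S·A) = 12090/(3.1 × 10^-5 × 4.9 × 10^7) = 7.958 m

Δh_u ≈ 0.0103 m; Δh_c ≈ 7.96 m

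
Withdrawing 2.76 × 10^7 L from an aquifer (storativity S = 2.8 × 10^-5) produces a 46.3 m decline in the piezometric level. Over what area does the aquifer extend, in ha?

A ≈ 2130 ha

ΔV = 2.76 × 10^7 L = 27600 m³
A = ΔV / (S × Δh) = 27600 / (2.8 × 10^-5 × 46.3) = 2.129 × 10^7 m²
A = 2.129 × 10^7 m² = 2129 ha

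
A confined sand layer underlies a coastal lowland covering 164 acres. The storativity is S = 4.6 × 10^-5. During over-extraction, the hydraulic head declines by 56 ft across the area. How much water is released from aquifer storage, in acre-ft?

A = 164 acres = 6.637 × 10^5 m²
Δh = 56 ft = 17.07 m
ΔV = S × A × Δh = 4.6 × 10^-5 × 6.637 × 10^5 m² × 17.07 m = 521.1 m³
ΔV = 521.1 m³ = 0.4225 acre-ft

ΔV ≈ 0.422 acre-ft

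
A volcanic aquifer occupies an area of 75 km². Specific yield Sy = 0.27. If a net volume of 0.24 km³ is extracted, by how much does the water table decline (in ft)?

A = 75 km² = 7.5 × 10^7 m²
ΔV = 0.24 km³ = 2.4 × 10^8 m³
Δh = ΔV / (Sy × A) = 2.4 × 10^8 m³ / (0.27 × 7.5 × 10^7 m²) = 11.85 m
Δh = 11.85 m = 38.88 ft

Δh ≈ 38.9 ft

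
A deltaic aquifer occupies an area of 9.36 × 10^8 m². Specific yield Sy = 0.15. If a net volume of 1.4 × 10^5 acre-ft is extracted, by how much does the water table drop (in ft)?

Δh ≈ 4.04 ft

ΔV = 1.4 × 10^5 acre-ft = 1.727 × 10^8 m³
Δh = ΔV / (Sy × A) = 1.727 × 10^8 m³ / (0.15 × 9.36 × 10^8 m²) = 1.23 m
Δh = 1.23 m = 4.035 ft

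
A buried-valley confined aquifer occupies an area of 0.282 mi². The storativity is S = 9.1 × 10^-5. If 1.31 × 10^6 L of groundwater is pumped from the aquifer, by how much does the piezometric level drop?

A = 0.282 mi² = 7.304 × 10^5 m²
ΔV = 1.31 × 10^6 L = 1310 m³
Δh = ΔV / (S × A) = 1310 m³ / (9.1 × 10^-5 × 7.304 × 10^5 m²) = 19.71 m

Δh ≈ 19.7 m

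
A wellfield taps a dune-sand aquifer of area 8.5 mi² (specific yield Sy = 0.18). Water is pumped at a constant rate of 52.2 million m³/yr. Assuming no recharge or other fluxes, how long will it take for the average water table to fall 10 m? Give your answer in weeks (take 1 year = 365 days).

t ≈ 39.6 weeks

A = 8.5 mi² = 2.201 × 10^7 m²
ΔV = Sy × A × Δh = 0.18 × 2.201 × 10^7 × 10 = 3.963 × 10^7 m³
Q = 52.2 million m³/yr = 1.43 × 10^5 m³/d
t = ΔV / Q = 3.963 × 10^7 m³ / 1.43 × 10^5 m³/d = 277.1 d
t = 277.1 d ≈ 39.58 weeks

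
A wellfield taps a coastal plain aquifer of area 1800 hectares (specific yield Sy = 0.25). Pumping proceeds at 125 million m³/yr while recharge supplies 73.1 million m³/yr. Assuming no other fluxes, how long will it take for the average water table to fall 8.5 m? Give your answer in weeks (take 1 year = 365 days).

A = 1800 hectares = 1.8 × 10^7 m²
ΔV = Sy × A × Δh = 0.25 × 1.8 × 10^7 × 8.5 = 3.825 × 10^7 m³
Net withdrawal = 125 − 73.1 = 51.9 million m³/yr = 1.422 × 10^5 m³/d
t = ΔV / Q = 3.825 × 10^7 m³ / 1.422 × 10^5 m³/d = 269 d
t = 269 d ≈ 38.43 weeks

t ≈ 38.4 weeks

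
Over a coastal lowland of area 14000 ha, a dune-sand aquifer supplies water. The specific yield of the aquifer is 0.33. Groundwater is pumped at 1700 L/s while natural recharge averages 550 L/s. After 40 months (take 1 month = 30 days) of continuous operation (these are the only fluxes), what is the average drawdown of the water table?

A = 14000 ha = 1.4 × 10^8 m²
Net abstraction = 1700 − 550 = 1150 L/s
Q_net = 1150 L/s = 99360 m³/d
t = 40 months = 1200 d
ΔV = Q × t = 99360 m³/d × 1200 d = 1.192 × 10^8 m³
Δh = ΔV / (Sy × A) = 1.192 × 10^8 / (0.33 × 1.4 × 10^8) = 2.581 m

Δh ≈ 2.58 m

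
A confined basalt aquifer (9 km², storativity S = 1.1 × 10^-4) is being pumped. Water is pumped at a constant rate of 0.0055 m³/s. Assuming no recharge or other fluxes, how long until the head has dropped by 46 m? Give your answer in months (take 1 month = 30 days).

t ≈ 3.19 months

A = 9 km² = 9 × 10^6 m²
ΔV = S × A × Δh = 1.1 × 10^-4 × 9 × 10^6 × 46 = 45540 m³
Q = 0.0055 m³/s = 475.2 m³/d
t = ΔV / Q = 45540 m³ / 475.2 m³/d = 95.83 d
t = 95.83 d ≈ 3.194 months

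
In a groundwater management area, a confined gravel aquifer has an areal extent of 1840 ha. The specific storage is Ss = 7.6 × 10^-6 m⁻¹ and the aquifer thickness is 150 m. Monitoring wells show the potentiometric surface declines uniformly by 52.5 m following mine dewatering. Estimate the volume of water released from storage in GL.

ΔV ≈ 1.1 GL

S = Ss × b = 7.6 × 10^-6 m⁻¹ × 150 m = 1.14 × 10^-3
A = 1840 ha = 1.84 × 10^7 m²
ΔV = S × A × Δh = 0.00114 × 1.84 × 10^7 m² × 52.5 m = 1.101 × 10^6 m³
ΔV = 1.101 × 10^6 m³ = 1.101 GL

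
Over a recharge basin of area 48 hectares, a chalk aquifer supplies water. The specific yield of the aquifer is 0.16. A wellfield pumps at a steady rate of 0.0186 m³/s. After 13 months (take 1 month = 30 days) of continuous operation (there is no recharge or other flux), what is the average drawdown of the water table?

Δh ≈ 8.16 m

A = 48 hectares = 4.8 × 10^5 m²
Q = 0.0186 m³/s = 1607 m³/d
t = 13 months = 390 d
ΔV = Q × t = 1607 m³/d × 390 d = 6.267 × 10^5 m³
Δh = ΔV / (Sy × A) = 6.267 × 10^5 / (0.16 × 4.8 × 10^5) = 8.161 m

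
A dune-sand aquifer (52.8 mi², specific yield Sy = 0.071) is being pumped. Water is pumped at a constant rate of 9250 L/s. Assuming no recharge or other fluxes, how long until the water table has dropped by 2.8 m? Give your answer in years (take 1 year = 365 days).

A = 52.8 mi² = 1.368 × 10^8 m²
ΔV = Sy × A × Δh = 0.071 × 1.368 × 10^8 × 2.8 = 2.719 × 10^7 m³
Q = 9250 L/s = 7.992 × 10^5 m³/d
t = ΔV / Q = 2.719 × 10^7 m³ / 7.992 × 10^5 m³/d = 34.02 d
t = 34.02 d ≈ 0.0932 years

t ≈ 0.0932 years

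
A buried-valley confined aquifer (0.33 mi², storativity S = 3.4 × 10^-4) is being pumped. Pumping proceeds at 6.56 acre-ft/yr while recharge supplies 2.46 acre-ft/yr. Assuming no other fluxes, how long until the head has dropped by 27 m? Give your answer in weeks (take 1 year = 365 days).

t ≈ 80.9 weeks

A = 0.33 mi² = 8.547 × 10^5 m²
ΔV = S × A × Δh = 3.4 × 10^-4 × 8.547 × 10^5 × 27 = 7846 m³
Net withdrawal = 6.56 − 2.46 = 4.1 acre-ft/yr = 13.86 m³/d
t = ΔV / Q = 7846 m³ / 13.86 m³/d = 566.3 d
t = 566.3 d ≈ 80.9 weeks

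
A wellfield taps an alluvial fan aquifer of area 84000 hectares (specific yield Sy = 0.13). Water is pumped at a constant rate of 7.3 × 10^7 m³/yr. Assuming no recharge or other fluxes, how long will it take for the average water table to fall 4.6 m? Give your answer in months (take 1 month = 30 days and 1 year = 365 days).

t ≈ 83.7 months

A = 84000 hectares = 8.4 × 10^8 m²
ΔV = Sy × A × Δh = 0.13 × 8.4 × 10^8 × 4.6 = 5.023 × 10^8 m³
Q = 7.3 × 10^7 m³/yr = 2 × 10^5 m³/d
t = ΔV / Q = 5.023 × 10^8 m³ / 2 × 10^5 m³/d = 2512 d
t = 2512 d ≈ 83.72 months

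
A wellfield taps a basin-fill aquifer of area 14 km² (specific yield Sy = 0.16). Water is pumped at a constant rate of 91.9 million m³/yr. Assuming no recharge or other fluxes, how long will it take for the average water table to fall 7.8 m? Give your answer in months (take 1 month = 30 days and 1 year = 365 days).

t ≈ 2.31 months

A = 14 km² = 1.4 × 10^7 m²
ΔV = Sy × A × Δh = 0.16 × 1.4 × 10^7 × 7.8 = 1.747 × 10^7 m³
Q = 91.9 million m³/yr = 2.518 × 10^5 m³/d
t = ΔV / Q = 1.747 × 10^7 m³ / 2.518 × 10^5 m³/d = 69.39 d
t = 69.39 d ≈ 2.313 months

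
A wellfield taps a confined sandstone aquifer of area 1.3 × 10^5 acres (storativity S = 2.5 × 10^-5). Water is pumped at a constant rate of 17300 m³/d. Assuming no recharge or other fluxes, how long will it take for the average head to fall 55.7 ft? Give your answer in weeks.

t ≈ 1.84 weeks

A = 1.3 × 10^5 acres = 5.261 × 10^8 m²
Δh = 55.7 ft = 16.98 m
ΔV = S × A × Δh = 2.5 × 10^-5 × 5.261 × 10^8 × 16.98 = 2.233 × 10^5 m³
t = ΔV / Q = 2.233 × 10^5 m³ / 17300 m³/d = 12.91 d
t = 12.91 d ≈ 1.844 weeks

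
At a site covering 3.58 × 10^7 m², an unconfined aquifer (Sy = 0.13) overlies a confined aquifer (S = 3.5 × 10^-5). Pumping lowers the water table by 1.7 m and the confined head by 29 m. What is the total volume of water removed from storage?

Unconfined: ΔV_u = Sy × A × Δh_u = 0.13 × 3.58 × 10^7 × 1.7 = 7.912 × 10^6 m³
Confined: ΔV_c = S × A × Δh_c = 3.5 × 10^-5 × 3.58 × 10^7 × 29 = 36340 m³
Total ΔV = 7.912 × 10^6 + 36340 = 7.948 × 10^6 m³

ΔV ≈ 7.95 × 10^6 m³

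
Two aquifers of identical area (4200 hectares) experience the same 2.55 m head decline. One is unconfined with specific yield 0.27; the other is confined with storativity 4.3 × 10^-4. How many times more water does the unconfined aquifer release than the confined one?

ΔV_u / ΔV_c ≈ 628

A = 4200 hectares = 4.2 × 10^7 m²
Unconfined: ΔV_u = Sy × A × Δh = 0.27 × 4.2 × 10^7 × 2.55 = 2.892 × 10^7 m³
Confined: ΔV_c = S × A × Δh = 4.3 × 10^-4 × 4.2 × 10^7 × 2.55 = 46050 m³
Ratio = ΔV_u / ΔV_c = Sy / S = 0.27 / 4.3 × 10^-4 = 627.9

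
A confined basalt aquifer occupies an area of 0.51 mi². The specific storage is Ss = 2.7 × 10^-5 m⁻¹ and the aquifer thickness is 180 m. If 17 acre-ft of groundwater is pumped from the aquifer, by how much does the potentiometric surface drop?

S = Ss × b = 2.7 × 10^-5 m⁻¹ × 180 m = 4.86 × 10^-3
A = 0.51 mi² = 1.321 × 10^6 m²
ΔV = 17 acre-ft = 20970 m³
Δh = ΔV / (S × A) = 20970 m³ / (0.00486 × 1.321 × 10^6 m²) = 3.266 m

Δh ≈ 3.27 m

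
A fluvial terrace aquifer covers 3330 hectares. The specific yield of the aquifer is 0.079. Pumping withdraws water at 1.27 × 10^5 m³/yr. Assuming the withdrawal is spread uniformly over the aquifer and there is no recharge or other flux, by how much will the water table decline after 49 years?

A = 3330 hectares = 3.33 × 10^7 m²
Q = 1.27 × 10^5 m³/yr = 347.9 m³/d
t = 49 years = 17880 d
ΔV = Q × t = 347.9 m³/d × 17880 d = 6.223 × 10^6 m³
Δh = ΔV / (Sy × A) = 6.223 × 10^6 / (0.079 × 3.33 × 10^7) = 2.366 m

Δh ≈ 2.37 m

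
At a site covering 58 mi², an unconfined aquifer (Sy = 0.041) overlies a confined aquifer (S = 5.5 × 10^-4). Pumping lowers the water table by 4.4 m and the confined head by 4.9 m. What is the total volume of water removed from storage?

ΔV ≈ 2.75 × 10^7 m³

A = 58 mi² = 1.502 × 10^8 m²
Unconfined: ΔV_u = Sy × A × Δh_u = 0.041 × 1.502 × 10^8 × 4.4 = 2.71 × 10^7 m³
Confined: ΔV_c = S × A × Δh_c = 5.5 × 10^-4 × 1.502 × 10^8 × 4.9 = 4.048 × 10^5 m³
Total ΔV = 2.71 × 10^7 + 4.048 × 10^5 = 2.75 × 10^7 m³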